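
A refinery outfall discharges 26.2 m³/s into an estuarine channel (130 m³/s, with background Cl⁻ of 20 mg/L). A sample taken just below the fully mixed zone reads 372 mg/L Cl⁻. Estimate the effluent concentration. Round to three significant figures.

2120 mg/L

Mass balance: 130.0·20.00 + 26.20·Cₑ = 156.2·372.0
→ Cₑ = (156.2·372.0 − 130.0·20.00) / 26.20 = 2119 mg/L.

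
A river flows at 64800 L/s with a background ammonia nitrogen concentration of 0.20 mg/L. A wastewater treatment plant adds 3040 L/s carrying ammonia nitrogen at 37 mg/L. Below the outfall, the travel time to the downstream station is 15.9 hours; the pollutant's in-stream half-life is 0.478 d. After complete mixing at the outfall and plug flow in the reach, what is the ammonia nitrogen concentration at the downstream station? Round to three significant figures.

Flow-weighted average: C = (64800·0.2000 + 3040·37.00) / 67840 = 125400/67840 = 1.849 mg/L.
Half-life 0.478 d → k = ln 2 / 0.478 = 1.450 d⁻¹.
After decay, C = 1.849 × e^(−kt) = 1.849 × 0.3826 = 0.7075 mg/L.

0.708 mg/L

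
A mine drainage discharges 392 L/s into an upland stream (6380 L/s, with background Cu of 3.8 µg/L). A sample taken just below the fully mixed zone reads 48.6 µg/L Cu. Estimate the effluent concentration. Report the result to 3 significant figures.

778 µg/L

Mass balance: 6380·3.800 + 392.0·Cₑ = 6772·48.60
→ Cₑ = (6772·48.60 − 6380·3.800) / 392.0 = 777.7 µg/L.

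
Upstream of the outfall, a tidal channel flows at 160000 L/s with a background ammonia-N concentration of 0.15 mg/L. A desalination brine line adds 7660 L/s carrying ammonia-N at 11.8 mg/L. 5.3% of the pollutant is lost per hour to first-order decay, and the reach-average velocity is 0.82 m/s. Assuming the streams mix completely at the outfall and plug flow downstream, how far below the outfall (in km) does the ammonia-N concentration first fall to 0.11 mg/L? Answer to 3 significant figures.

Conservation of mass: C = (160000·0.1500 + 7660·11.80) / 167700 = 114400/167700 = 0.6823 mg/L.
5.3%/h lost → k = −ln(1 − 0.053) = 0.05446 h⁻¹.
Set 0.6823·exp(−k·t) = 0.11 → t = ln(0.6823/0.11)/k = 120600 s = 33.51 h.
Distance = v·t = 0.82·120600 = 98930 m = 98.93 km.

98.9 km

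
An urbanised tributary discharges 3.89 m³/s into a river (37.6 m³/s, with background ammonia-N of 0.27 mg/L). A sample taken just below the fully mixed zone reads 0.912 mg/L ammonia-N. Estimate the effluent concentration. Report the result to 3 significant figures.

7.12 mg/L

Mass balance: 37.60·0.2700 + 3.890·Cₑ = 41.49·0.9120
→ Cₑ = (41.49·0.9120 − 37.60·0.2700) / 3.890 = 7.117 mg/L.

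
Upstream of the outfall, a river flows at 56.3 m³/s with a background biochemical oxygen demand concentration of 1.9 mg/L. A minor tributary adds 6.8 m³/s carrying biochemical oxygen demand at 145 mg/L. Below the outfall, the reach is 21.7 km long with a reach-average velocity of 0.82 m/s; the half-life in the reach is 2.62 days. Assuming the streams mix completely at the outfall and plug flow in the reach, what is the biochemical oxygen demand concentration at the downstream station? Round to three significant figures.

After mixing, C = (56.30·1.900 + 6.800·145.0) / 63.10 = 1093/63.10 = 17.32 mg/L.
Travel time t = 21.7·1000 / 0.82 = 26460 s = 7.351 h.
Half-life 2.62 d → k = ln 2 / 2.62 = 0.2646 d⁻¹.
After decay, C = 17.32 × e^(−kt) = 17.32 × 0.9222 = 15.97 mg/L.

16.0 mg/L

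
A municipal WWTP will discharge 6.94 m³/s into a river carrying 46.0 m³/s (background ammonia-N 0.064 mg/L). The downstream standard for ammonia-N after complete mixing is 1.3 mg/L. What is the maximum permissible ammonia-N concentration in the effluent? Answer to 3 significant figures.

9.49 mg/L

At the limit, (Qr·Cr + Qe·Cₑ)/(Qr + Qe) = 1.3:
Cₑ = (52.94·1.3 − 46.00·0.06400) / 6.940 = 9.493 mg/L.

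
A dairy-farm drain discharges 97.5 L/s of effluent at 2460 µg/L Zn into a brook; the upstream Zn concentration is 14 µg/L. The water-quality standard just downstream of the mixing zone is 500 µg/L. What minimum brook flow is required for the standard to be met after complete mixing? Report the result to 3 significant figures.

Set C_mix = 500: (Q·14.00 + 97.50·2460) / (Q + 97.50) = 500
→ Q = 97.50·(2460 − 500)/(500 − 14.00) = 393.2 L/s.

393 L/s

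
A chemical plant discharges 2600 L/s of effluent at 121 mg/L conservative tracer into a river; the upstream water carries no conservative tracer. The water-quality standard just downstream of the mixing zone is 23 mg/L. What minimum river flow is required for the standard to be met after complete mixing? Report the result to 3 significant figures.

Set C_mix = 23: (Q·0 + 2600·121.0) / (Q + 2600) = 23
→ Q = 2600·(121.0 − 23)/(23 − 0) = 11080 L/s.

11100 L/s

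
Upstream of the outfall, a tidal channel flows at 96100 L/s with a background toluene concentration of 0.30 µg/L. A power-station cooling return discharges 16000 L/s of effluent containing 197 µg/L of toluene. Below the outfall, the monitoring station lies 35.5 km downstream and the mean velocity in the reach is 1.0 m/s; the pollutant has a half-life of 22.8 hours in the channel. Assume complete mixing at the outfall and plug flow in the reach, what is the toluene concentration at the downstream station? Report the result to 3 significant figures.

Conservation of mass: C = (96100·0.3000 + 16000·197.0) / 112100 = 3181000/112100 = 28.37 µg/L.
Travel time t = 35.5·1000 / 1.0 = 35500 s = 9.861 h.
Half-life 22.8 h → k = ln 2 / 22.8 = 0.03040 h⁻¹ = 0.7296 d⁻¹.
After decay, C = 28.37 × e^(−kt) = 28.37 × 0.7410 = 21.03 µg/L.

21.0 µg/L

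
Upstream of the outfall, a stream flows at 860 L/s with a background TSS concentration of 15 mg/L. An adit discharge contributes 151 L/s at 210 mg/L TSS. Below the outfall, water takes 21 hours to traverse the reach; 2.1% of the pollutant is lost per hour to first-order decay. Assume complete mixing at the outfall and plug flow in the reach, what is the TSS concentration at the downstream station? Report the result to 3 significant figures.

28.3 mg/L

Flow-weighted average: C = (860.0·15.00 + 151.0·210.0) / 1011 = 44610/1011 = 44.12 mg/L.
2.1%/h lost → k = −ln(1 − 0.021) = 0.02122 h⁻¹.
First-order decay: C = 44.12·exp(−k·t) = 44.12·0.6404 = 28.26 mg/L.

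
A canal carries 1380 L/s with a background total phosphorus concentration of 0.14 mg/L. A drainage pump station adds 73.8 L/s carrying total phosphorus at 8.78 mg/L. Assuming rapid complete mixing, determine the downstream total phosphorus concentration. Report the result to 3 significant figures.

Conservation of mass: C = (1380·0.1400 + 73.80·8.780) / 1454 = 841.2/1454 = 0.5786 mg/L.

0.579 mg/L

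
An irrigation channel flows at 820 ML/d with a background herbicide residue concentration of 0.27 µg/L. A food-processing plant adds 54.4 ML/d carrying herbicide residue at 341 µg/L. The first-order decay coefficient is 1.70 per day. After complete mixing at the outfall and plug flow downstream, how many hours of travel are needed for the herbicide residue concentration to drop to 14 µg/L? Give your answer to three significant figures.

6.04 h

Conservation of mass: C = (820.0·0.2700 + 54.40·341.0) / 874.4 = 18770/874.4 = 21.47 µg/L.
21.47·exp(−k·t) = 14 → t = ln(21.47/14)/k = 21730 s = 6.036 h.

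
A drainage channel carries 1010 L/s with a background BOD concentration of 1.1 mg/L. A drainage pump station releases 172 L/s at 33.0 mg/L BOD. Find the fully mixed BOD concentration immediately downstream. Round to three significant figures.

5.74 mg/L

Mixed concentration C = ΣQC/ΣQ = (1010·1.100 + 172.0·33.00) / 1182 = 6787/1182 = 5.742 mg/L.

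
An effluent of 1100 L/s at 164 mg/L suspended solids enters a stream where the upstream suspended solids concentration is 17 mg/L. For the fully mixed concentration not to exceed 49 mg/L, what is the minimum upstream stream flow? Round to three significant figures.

3950 L/s

Set C_mix = 49: (Q·17.00 + 1100·164.0) / (Q + 1100) = 49
→ Q = 1100·(164.0 − 49)/(49 − 17.00) = 3953 L/s.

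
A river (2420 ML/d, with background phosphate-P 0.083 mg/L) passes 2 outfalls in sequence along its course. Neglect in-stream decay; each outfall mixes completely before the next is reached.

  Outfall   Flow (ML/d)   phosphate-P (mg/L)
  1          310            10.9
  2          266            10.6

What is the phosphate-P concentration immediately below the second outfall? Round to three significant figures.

After outfall 1: Q = 2420 + 310.0 = 2730 ML/d; C = (2420·0.08300 + 310.0·10.90)/2730 = 1.311 mg/L.
After outfall 2: Q = 2730 + 266.0 = 2996 ML/d; C = (2730·1.311 + 266.0·10.60)/2996 = 2.136 mg/L.

2.14 mg/L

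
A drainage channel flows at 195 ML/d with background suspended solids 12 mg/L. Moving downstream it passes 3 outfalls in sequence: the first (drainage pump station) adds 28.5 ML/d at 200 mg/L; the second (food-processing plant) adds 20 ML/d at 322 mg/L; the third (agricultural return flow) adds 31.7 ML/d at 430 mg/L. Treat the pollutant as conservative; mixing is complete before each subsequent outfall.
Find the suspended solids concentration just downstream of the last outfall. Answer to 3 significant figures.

After outfall 1: Q = 195.0 + 28.50 = 223.5 ML/d; C = (195.0·12.00 + 28.50·200.0)/223.5 = 35.97 mg/L.
After outfall 2: Q = 223.5 + 20.00 = 243.5 ML/d; C = (223.5·35.97 + 20.00·322.0)/243.5 = 59.47 mg/L.
After outfall 3: Q = 243.5 + 31.70 = 275.2 ML/d; C = (243.5·59.47 + 31.70·430.0)/275.2 = 102.1 mg/L.

102 mg/L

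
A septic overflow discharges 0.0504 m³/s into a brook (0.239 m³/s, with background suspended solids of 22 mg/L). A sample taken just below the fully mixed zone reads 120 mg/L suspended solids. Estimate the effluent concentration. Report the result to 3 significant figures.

585 mg/L

Mass balance: 0.2390·22.00 + 0.05040·Cₑ = 0.2894·120.0
→ Cₑ = (0.2894·120.0 − 0.2390·22.00) / 0.05040 = 584.7 mg/L.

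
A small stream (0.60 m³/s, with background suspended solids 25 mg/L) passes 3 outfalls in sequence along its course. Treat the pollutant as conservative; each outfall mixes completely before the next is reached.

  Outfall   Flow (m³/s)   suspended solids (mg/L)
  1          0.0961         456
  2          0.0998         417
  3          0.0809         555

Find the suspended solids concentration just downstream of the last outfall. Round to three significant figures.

166 mg/L

After outfall 1: Q = 0.6000 + 0.09610 = 0.6961 m³/s; C = (0.6000·25.00 + 0.09610·456.0)/0.6961 = 84.50 mg/L.
After outfall 2: Q = 0.6961 + 0.09980 = 0.7959 m³/s; C = (0.6961·84.50 + 0.09980·417.0)/0.7959 = 126.2 mg/L.
After outfall 3: Q = 0.7959 + 0.08090 = 0.8768 m³/s; C = (0.7959·126.2 + 0.08090·555.0)/0.8768 = 165.8 mg/L.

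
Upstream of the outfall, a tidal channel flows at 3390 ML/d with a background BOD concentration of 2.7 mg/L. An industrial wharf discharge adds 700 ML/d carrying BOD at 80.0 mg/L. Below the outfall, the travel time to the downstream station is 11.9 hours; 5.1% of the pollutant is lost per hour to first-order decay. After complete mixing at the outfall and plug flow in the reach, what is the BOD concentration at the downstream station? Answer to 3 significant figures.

Mixed concentration C = ΣQC/ΣQ = (3390·2.700 + 700.0·80.00) / 4090 = 65150/4090 = 15.93 mg/L.
5.1%/h lost → k = −ln(1 − 0.051) = 0.05235 h⁻¹.
First-order decay: C = 15.93·exp(−k·t) = 15.93·0.5364 = 8.544 mg/L.

8.54 mg/L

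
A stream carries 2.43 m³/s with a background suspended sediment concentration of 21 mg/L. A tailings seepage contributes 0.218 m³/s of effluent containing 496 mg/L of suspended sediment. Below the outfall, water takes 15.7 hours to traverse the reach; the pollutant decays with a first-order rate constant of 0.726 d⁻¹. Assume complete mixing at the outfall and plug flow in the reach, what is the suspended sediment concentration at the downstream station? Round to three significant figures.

Conservation of mass: C = (2.430·21.00 + 0.2180·496.0) / 2.648 = 159.2/2.648 = 60.10 mg/L.
Applying C = C₀e^(−kt): 60.10 × 0.6219 = 37.38 mg/L.

37.4 mg/L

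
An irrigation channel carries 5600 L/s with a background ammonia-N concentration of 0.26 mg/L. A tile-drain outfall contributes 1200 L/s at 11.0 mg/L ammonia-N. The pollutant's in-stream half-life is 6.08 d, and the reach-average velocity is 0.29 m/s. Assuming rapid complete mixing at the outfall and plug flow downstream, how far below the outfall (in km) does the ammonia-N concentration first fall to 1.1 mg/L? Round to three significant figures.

Mixed concentration C = ΣQC/ΣQ = (5600·0.2600 + 1200·11.00) / 6800 = 14660/6800 = 2.155 mg/L.
Half-life 6.08 d → k = ln 2 / 6.08 = 0.1140 d⁻¹.
Set 2.155·exp(−k·t) = 1.1 → t = ln(2.155/1.1)/k = 509800 s = 141.6 h.
Distance = v·t = 0.29·509800 = 147800 m = 147.8 km.

148 km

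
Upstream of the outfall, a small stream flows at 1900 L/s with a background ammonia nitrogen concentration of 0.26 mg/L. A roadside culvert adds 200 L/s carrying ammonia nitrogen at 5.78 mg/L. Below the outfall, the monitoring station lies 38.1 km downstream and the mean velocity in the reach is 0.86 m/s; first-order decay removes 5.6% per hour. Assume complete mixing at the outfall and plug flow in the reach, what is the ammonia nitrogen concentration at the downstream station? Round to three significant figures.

0.387 mg/L

Flow-weighted average: C = (1900·0.2600 + 200.0·5.780) / 2100 = 1650/2100 = 0.7857 mg/L.
Travel time t = 38.1·1000 / 0.86 = 44300 s = 12.31 h.
5.6%/h lost → k = −ln(1 − 0.056) = 0.05763 h⁻¹.
After decay, C = 0.7857 × e^(−kt) = 0.7857 × 0.4920 = 0.3866 mg/L.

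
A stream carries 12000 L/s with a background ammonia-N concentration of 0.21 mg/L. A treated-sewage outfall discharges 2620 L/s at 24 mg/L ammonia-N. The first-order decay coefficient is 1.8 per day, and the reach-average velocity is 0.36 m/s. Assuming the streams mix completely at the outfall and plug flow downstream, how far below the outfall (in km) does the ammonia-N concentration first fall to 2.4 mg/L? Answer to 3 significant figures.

10.8 km

After mixing, C = (12000·0.2100 + 2620·24.00) / 14620 = 65400/14620 = 4.473 mg/L.
Set 4.473·exp(−k·t) = 2.4 → t = ln(4.473/2.4)/k = 29890 s = 8.302 h.
Distance = v·t = 0.36·29890 = 10760 m = 10.76 km.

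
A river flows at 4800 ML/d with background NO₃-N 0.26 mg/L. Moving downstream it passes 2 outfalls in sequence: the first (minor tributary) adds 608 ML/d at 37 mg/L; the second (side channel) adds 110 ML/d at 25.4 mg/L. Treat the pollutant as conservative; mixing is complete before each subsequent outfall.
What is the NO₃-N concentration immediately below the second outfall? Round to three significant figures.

4.81 mg/L

Below outfall 1: Q → 5408 ML/d, C = (4800·0.2600 + 608.0·37.00)/5408 = 4.391 mg/L.
Below outfall 2: Q → 5518 ML/d, C = (5408·4.391 + 110.0·25.40)/5518 = 4.809 mg/L.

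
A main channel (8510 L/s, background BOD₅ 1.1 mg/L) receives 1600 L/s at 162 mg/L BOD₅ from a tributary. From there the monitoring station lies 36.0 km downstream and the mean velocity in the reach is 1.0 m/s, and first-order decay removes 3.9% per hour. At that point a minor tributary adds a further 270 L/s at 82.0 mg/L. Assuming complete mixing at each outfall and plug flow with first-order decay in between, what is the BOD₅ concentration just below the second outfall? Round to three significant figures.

19.5 mg/L

After mixing, C = (8510·1.100 + 1600·162.0) / 10110 = 268600/10110 = 26.56 mg/L; combined flow 10110 L/s.
Travel time t = 36.0·1000 / 1.0 = 36000 s = 10.00 h.
3.9%/h lost → k = −ln(1 − 0.039) = 0.03978 h⁻¹.
Applying C = C₀e^(−kt): 26.56 × 0.6718 = 17.85 mg/L.
At the second outfall, C = (10110·17.85 + 270.0·82.00) / (10110 + 270.0) = 19.51 mg/L.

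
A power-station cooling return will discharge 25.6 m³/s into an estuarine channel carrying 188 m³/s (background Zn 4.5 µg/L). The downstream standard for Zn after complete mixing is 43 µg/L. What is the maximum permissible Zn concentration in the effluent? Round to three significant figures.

At the limit, (Qr·Cr + Qe·Cₑ)/(Qr + Qe) = 43:
Cₑ = (213.6·43 − 188.0·4.500) / 25.60 = 325.7 µg/L.

326 µg/L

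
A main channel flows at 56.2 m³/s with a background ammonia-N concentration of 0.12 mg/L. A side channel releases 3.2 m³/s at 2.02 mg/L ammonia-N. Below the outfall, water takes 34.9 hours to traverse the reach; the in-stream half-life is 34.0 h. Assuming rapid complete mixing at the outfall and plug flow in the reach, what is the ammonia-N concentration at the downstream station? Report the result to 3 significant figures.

0.109 mg/L

Conservation of mass: C = (56.20·0.1200 + 3.200·2.020) / 59.40 = 13.21/59.40 = 0.2224 mg/L.
Half-life 34.0 h → k = ln 2 / 34.0 = 0.02039 h⁻¹ = 0.4893 d⁻¹.
Applying C = C₀e^(−kt): 0.2224 × 0.4909 = 0.1092 mg/L.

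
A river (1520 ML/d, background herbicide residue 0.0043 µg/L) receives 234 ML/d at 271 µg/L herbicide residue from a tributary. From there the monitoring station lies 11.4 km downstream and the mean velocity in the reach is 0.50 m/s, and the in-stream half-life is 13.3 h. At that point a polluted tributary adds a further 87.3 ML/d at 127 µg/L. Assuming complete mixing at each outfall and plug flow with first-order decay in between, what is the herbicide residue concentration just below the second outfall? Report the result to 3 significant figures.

30.8 µg/L

Flow-weighted average: C = (1520·0.004300 + 234.0·271.0) / 1754 = 63420/1754 = 36.16 µg/L; combined flow 1754 ML/d.
Travel time t = 11.4·1000 / 0.50 = 22800 s = 6.333 h.
Half-life 13.3 h → k = ln 2 / 13.3 = 0.05212 h⁻¹ = 1.251 d⁻¹.
After decay, C = 36.16 × e^(−kt) = 36.16 × 0.7189 = 25.99 µg/L.
Second outfall: C = (1754·25.99 + 87.30·127.0)/1841 = 30.78 µg/L.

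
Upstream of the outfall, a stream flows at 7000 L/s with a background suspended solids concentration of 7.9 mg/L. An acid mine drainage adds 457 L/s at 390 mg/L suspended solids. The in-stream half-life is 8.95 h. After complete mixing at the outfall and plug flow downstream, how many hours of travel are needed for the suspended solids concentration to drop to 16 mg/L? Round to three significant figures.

8.67 h

Flow-weighted average: C = (7000·7.900 + 457.0·390.0) / 7457 = 233500/7457 = 31.32 mg/L.
Half-life 8.95 h → k = ln 2 / 8.95 = 0.07745 h⁻¹ = 1.859 d⁻¹.
31.32·exp(−k·t) = 16 → t = ln(31.32/16)/k = 31220 s = 8.671 h.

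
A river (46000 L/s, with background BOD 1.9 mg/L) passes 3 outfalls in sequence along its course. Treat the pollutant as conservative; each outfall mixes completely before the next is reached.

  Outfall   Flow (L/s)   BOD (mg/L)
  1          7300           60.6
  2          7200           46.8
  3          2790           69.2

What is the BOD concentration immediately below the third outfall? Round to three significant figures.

16.7 mg/L

Outfall 1: combined Q = 53300 L/s; C = (46000·1.900 + 7300·60.60)/53300 = 9.940 mg/L.
Outfall 2: combined Q = 60500 L/s; C = (53300·9.940 + 7200·46.80)/60500 = 14.33 mg/L.
Outfall 3: combined Q = 63290 L/s; C = (60500·14.33 + 2790·69.20)/63290 = 16.75 mg/L.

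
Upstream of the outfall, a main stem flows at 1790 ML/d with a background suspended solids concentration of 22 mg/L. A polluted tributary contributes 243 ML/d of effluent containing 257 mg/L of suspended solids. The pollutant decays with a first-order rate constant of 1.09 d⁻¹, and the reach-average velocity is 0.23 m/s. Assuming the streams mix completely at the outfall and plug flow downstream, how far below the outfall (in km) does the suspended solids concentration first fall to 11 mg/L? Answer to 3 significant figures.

27.6 km

Conservation of mass: C = (1790·22.00 + 243.0·257.0) / 2033 = 101800/2033 = 50.09 mg/L.
Set 50.09·exp(−k·t) = 11 → t = ln(50.09/11)/k = 120200 s = 33.38 h.
Distance = v·t = 0.23·120200 = 27640 m = 27.64 km.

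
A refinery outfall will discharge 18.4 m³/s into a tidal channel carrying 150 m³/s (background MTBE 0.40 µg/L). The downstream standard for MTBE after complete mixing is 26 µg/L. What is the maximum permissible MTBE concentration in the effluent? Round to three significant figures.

235 µg/L

At the limit, (Qr·Cr + Qe·Cₑ)/(Qr + Qe) = 26:
Cₑ = (168.4·26 − 150.0·0.4000) / 18.40 = 234.7 µg/L.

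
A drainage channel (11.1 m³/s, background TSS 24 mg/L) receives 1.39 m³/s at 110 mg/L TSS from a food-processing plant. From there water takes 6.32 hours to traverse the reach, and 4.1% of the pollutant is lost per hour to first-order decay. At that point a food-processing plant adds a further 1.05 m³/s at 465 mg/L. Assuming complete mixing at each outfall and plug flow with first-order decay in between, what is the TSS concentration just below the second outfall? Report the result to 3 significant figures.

After mixing, C = (11.10·24.00 + 1.390·110.0) / 12.49 = 419.3/12.49 = 33.57 mg/L; combined flow 12.49 m³/s.
4.1%/h lost → k = −ln(1 − 0.041) = 0.04186 h⁻¹.
Applying C = C₀e^(−kt): 33.57 × 0.7675 = 25.77 mg/L.
At the second outfall, C = (12.49·25.77 + 1.050·465.0) / (12.49 + 1.050) = 59.83 mg/L.

59.8 mg/L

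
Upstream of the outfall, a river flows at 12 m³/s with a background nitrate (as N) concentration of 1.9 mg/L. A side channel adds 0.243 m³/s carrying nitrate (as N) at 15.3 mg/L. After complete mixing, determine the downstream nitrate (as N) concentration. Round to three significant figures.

Mass balance: C = (12.00·1.900 + 0.2430·15.30) / 12.24 = 26.52/12.24 = 2.166 mg/L.

2.17 mg/L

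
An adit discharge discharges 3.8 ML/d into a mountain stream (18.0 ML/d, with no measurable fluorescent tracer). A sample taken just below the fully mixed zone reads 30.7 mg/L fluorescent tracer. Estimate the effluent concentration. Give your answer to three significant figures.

176 mg/L

Mass balance: 18.00·0 + 3.800·Cₑ = 21.80·30.70
→ Cₑ = (21.80·30.70 − 18.00·0) / 3.800 = 176.1 mg/L.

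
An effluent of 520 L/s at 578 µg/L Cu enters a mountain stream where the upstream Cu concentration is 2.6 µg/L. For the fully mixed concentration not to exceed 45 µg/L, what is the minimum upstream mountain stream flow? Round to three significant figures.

6540 L/s

Set C_mix = 45: (Q·2.600 + 520.0·578.0) / (Q + 520.0) = 45
→ Q = 520.0·(578.0 − 45)/(45 − 2.600) = 6537 L/s.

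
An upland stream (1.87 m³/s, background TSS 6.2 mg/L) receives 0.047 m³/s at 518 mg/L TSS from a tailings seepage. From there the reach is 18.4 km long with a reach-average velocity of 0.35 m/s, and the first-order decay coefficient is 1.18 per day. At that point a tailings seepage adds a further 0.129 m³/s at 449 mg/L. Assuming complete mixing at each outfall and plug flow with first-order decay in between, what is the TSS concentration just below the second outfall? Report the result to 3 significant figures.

36.9 mg/L

Conservation of mass: C = (1.870·6.200 + 0.04700·518.0) / 1.917 = 35.94/1.917 = 18.75 mg/L; combined flow 1.917 m³/s.
Travel time t = 18.4·1000 / 0.35 = 52570 s = 14.60 h.
Decay over the reach: 18.75·exp(−kt) = 18.75·0.4877 = 9.144 mg/L.
Second outfall: C = (1.917·9.144 + 0.1290·449.0)/2.046 = 36.88 mg/L.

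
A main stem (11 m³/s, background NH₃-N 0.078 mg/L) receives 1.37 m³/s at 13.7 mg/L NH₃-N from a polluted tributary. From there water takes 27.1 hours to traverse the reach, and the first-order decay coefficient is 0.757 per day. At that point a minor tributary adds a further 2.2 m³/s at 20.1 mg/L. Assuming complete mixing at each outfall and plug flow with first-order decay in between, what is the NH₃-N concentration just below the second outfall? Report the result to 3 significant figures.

Conservation of mass: C = (11.00·0.07800 + 1.370·13.70) / 12.37 = 19.63/12.37 = 1.587 mg/L; combined flow 12.37 m³/s.
First-order decay: C = 1.587·exp(−k·t) = 1.587·0.4254 = 0.6749 mg/L.
Second outfall: C = (12.37·0.6749 + 2.200·20.10)/14.57 = 3.608 mg/L.

3.61 mg/L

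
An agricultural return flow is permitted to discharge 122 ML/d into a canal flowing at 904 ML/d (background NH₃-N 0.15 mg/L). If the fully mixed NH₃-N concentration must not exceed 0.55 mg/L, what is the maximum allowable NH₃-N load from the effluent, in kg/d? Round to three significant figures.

Mass balance at the limit: 904.0·0.1500 + 122.0·Cₑ = 1026·0.55 → Cₑ = 3.514 mg/L.
122.0 ML/d = 1.412 m³/s. Load = 1.412 m³/s × 3.514 g/m³ × 86 400 s/d = 428.7 kg/d.

429 kg/d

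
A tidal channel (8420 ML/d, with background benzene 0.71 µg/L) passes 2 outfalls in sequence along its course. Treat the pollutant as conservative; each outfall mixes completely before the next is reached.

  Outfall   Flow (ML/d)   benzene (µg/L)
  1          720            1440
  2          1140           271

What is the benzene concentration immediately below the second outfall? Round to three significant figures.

131 µg/L

After outfall 1: Q = 8420 + 720.0 = 9140 ML/d; C = (8420·0.7100 + 720.0·1440)/9140 = 114.1 µg/L.
After outfall 2: Q = 9140 + 1140 = 10280 ML/d; C = (9140·114.1 + 1140·271.0)/10280 = 131.5 µg/L.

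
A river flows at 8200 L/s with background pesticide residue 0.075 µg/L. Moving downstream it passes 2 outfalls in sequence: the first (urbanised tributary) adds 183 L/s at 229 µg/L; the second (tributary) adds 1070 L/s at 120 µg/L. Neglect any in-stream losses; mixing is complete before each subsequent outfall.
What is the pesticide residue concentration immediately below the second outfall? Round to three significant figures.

Below outfall 1: Q → 8383 L/s, C = (8200·0.07500 + 183.0·229.0)/8383 = 5.072 µg/L.
Below outfall 2: Q → 9453 L/s, C = (8383·5.072 + 1070·120.0)/9453 = 18.08 µg/L.

18.1 µg/L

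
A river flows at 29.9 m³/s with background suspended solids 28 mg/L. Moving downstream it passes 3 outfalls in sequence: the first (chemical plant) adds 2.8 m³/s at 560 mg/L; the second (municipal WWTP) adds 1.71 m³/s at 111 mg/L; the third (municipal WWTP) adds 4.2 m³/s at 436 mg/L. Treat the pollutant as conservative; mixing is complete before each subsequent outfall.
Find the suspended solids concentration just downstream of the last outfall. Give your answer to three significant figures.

115 mg/L

After outfall 1: Q = 29.90 + 2.800 = 32.70 m³/s; C = (29.90·28.00 + 2.800·560.0)/32.70 = 73.55 mg/L.
After outfall 2: Q = 32.70 + 1.710 = 34.41 m³/s; C = (32.70·73.55 + 1.710·111.0)/34.41 = 75.41 mg/L.
After outfall 3: Q = 34.41 + 4.200 = 38.61 m³/s; C = (34.41·75.41 + 4.200·436.0)/38.61 = 114.6 mg/L.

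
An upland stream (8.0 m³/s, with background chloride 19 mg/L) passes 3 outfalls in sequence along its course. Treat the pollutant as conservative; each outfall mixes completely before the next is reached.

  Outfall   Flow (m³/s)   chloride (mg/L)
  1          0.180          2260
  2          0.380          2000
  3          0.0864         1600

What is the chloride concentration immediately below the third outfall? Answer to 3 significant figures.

169 mg/L

Outfall 1: combined Q = 8.180 m³/s; C = (8.000·19.00 + 0.1800·2260)/8.180 = 68.31 mg/L.
Outfall 2: combined Q = 8.560 m³/s; C = (8.180·68.31 + 0.3800·2000)/8.560 = 154.1 mg/L.
Outfall 3: combined Q = 8.646 m³/s; C = (8.560·154.1 + 0.08640·1600)/8.646 = 168.5 mg/L.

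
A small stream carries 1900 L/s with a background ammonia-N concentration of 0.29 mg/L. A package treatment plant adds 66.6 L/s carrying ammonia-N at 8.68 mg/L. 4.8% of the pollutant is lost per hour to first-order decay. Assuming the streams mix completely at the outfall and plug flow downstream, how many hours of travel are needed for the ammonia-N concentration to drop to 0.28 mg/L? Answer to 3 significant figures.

Mass balance: C = (1900·0.2900 + 66.60·8.680) / 1967 = 1129/1967 = 0.5741 mg/L.
4.8%/h lost → k = −ln(1 − 0.048) = 0.04919 h⁻¹.
0.5741·exp(−k·t) = 0.28 → t = ln(0.5741/0.28)/k = 52550 s = 14.60 h.

14.6 h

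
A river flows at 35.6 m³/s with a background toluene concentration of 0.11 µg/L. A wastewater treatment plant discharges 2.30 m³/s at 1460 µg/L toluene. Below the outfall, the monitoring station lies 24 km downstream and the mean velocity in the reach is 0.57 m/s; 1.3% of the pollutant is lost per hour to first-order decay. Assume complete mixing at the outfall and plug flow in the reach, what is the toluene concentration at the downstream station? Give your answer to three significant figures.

76.1 µg/L

Flow-weighted average: C = (35.60·0.1100 + 2.300·1460) / 37.90 = 3362/37.90 = 88.70 µg/L.
Travel time t = 24·1000 / 0.57 = 42110 s = 11.70 h.
1.3%/h lost → k = −ln(1 − 0.013) = 0.01309 h⁻¹.
After decay, C = 88.70 × e^(−kt) = 88.70 × 0.8581 = 76.12 µg/L.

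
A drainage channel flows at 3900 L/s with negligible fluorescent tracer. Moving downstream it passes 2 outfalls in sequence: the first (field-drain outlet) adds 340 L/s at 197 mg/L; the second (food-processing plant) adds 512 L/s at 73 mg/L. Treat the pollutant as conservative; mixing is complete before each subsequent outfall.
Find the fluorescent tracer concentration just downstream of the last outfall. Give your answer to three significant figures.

After outfall 1: Q = 3900 + 340.0 = 4240 L/s; C = (3900·0 + 340.0·197.0)/4240 = 15.80 mg/L.
After outfall 2: Q = 4240 + 512.0 = 4752 L/s; C = (4240·15.80 + 512.0·73.00)/4752 = 21.96 mg/L.

22.0 mg/L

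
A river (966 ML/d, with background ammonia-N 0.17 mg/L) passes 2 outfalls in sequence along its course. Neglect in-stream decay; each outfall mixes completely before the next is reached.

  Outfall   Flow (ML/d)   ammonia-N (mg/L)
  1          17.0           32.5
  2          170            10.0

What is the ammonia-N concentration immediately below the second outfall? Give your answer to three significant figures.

Below outfall 1: Q → 983.0 ML/d, C = (966.0·0.1700 + 17.00·32.50)/983.0 = 0.7291 mg/L.
Below outfall 2: Q → 1153 ML/d, C = (983.0·0.7291 + 170.0·10.00)/1153 = 2.096 mg/L.

2.10 mg/L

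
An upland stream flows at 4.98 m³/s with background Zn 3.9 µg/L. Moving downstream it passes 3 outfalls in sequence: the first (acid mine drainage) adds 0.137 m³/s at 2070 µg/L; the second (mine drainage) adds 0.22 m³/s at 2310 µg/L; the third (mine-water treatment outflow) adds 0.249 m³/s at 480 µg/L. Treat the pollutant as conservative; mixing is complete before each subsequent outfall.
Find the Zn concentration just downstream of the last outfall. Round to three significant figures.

After outfall 1: Q = 4.980 + 0.1370 = 5.117 m³/s; C = (4.980·3.900 + 0.1370·2070)/5.117 = 59.22 µg/L.
After outfall 2: Q = 5.117 + 0.2200 = 5.337 m³/s; C = (5.117·59.22 + 0.2200·2310)/5.337 = 152.0 µg/L.
After outfall 3: Q = 5.337 + 0.2490 = 5.586 m³/s; C = (5.337·152.0 + 0.2490·480.0)/5.586 = 166.6 µg/L.

167 µg/L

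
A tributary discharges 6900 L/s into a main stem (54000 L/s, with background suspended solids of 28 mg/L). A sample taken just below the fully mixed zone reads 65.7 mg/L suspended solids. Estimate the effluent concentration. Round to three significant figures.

Mass balance: 54000·28.00 + 6900·Cₑ = 60900·65.70
→ Cₑ = (60900·65.70 − 54000·28.00) / 6900 = 360.7 mg/L.

361 mg/L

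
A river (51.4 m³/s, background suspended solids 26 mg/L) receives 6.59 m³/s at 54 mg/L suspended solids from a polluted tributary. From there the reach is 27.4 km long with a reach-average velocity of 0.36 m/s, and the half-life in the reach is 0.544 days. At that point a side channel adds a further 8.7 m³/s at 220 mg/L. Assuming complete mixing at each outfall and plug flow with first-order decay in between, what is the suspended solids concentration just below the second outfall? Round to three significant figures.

37.0 mg/L

Flow-weighted average: C = (51.40·26.00 + 6.590·54.00) / 57.99 = 1692/57.99 = 29.18 mg/L; combined flow 57.99 m³/s.
Travel time t = 27.4·1000 / 0.36 = 76110 s = 21.14 h.
Half-life 0.544 d → k = ln 2 / 0.544 = 1.274 d⁻¹.
First-order decay: C = 29.18·exp(−k·t) = 29.18·0.3255 = 9.498 mg/L.
At the second outfall, C = (57.99·9.498 + 8.700·220.0) / (57.99 + 8.700) = 36.96 mg/L.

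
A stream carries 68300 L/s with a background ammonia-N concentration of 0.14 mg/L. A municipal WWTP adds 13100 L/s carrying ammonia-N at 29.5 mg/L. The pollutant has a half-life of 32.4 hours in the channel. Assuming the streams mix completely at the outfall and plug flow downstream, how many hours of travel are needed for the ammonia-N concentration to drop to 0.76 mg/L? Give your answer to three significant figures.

86.8 h

Mixed concentration C = ΣQC/ΣQ = (68300·0.1400 + 13100·29.50) / 81400 = 396000/81400 = 4.865 mg/L.
Half-life 32.4 h → k = ln 2 / 32.4 = 0.02139 h⁻¹ = 0.5134 d⁻¹.
4.865·exp(−k·t) = 0.76 → t = ln(4.865/0.76)/k = 312400 s = 86.78 h.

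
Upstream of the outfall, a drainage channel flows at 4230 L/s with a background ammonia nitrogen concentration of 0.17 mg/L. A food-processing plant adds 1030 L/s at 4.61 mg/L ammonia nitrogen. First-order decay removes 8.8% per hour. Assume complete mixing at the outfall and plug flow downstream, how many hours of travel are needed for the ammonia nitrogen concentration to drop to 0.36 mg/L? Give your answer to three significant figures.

11.5 h

Mixed concentration C = ΣQC/ΣQ = (4230·0.1700 + 1030·4.610) / 5260 = 5467/5260 = 1.039 mg/L.
8.8%/h lost → k = −ln(1 − 0.088) = 0.09212 h⁻¹.
1.039·exp(−k·t) = 0.36 → t = ln(1.039/0.36)/k = 41440 s = 11.51 h.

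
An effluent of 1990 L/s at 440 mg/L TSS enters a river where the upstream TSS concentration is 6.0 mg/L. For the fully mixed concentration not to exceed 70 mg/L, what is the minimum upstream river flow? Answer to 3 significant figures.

Set C_mix = 70: (Q·6.000 + 1990·440.0) / (Q + 1990) = 70
→ Q = 1990·(440.0 − 70)/(70 − 6.000) = 11500 L/s.

11500 L/s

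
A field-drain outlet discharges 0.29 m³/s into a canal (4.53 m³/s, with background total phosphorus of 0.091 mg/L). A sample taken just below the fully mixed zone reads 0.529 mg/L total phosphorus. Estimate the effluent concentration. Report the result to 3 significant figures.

Mass balance: 4.530·0.09100 + 0.2900·Cₑ = 4.820·0.5290
→ Cₑ = (4.820·0.5290 − 4.530·0.09100) / 0.2900 = 7.371 mg/L.

7.37 mg/L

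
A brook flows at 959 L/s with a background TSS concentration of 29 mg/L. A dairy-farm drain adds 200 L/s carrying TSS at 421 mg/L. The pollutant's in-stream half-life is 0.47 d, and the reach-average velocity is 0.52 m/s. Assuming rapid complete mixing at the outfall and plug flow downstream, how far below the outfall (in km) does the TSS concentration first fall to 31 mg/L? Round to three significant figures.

34.6 km

Conservation of mass: C = (959.0·29.00 + 200.0·421.0) / 1159 = 112000/1159 = 96.64 mg/L.
Half-life 0.47 d → k = ln 2 / 0.47 = 1.475 d⁻¹.
Set 96.64·exp(−k·t) = 31 → t = ln(96.64/31)/k = 66610 s = 18.50 h.
Distance = v·t = 0.52·66610 = 34640 m = 34.64 km.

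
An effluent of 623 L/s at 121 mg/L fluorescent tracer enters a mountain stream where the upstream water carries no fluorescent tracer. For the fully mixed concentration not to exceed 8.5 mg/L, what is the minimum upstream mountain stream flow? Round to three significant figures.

Set C_mix = 8.5: (Q·0 + 623.0·121.0) / (Q + 623.0) = 8.5
→ Q = 623.0·(121.0 − 8.5)/(8.5 − 0) = 8246 L/s.

8250 L/s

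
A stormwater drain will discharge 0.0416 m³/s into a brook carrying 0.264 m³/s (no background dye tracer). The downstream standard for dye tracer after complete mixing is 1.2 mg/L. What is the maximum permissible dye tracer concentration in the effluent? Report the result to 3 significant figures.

At the limit, (Qr·Cr + Qe·Cₑ)/(Qr + Qe) = 1.2:
Cₑ = (0.3056·1.2 − 0.2640·0) / 0.04160 = 8.815 mg/L.

8.82 mg/L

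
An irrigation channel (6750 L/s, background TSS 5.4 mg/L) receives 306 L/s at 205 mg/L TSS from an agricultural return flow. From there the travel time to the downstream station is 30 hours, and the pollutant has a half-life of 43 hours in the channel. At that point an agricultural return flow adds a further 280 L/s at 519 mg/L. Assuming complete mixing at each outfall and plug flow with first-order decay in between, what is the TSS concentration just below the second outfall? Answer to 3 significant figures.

28.1 mg/L

After mixing, C = (6750·5.400 + 306.0·205.0) / 7056 = 99180/7056 = 14.06 mg/L; combined flow 7056 L/s.
Half-life 43 h → k = ln 2 / 43 = 0.01612 h⁻¹ = 0.3869 d⁻¹.
Applying C = C₀e^(−kt): 14.06 × 0.6166 = 8.667 mg/L.
At the second outfall, C = (7056·8.667 + 280.0·519.0) / (7056 + 280.0) = 28.14 mg/L.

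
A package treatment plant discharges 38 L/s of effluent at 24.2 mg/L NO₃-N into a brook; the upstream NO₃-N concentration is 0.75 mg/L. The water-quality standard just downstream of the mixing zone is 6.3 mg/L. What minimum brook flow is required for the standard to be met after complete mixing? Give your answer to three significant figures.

Set C_mix = 6.3: (Q·0.7500 + 38.00·24.20) / (Q + 38.00) = 6.3
→ Q = 38.00·(24.20 − 6.3)/(6.3 − 0.7500) = 122.6 L/s.

123 L/s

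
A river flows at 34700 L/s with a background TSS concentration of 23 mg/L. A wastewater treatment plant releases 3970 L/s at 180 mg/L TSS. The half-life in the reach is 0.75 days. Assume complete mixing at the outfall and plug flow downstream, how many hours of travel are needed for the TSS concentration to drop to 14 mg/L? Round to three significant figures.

After mixing, C = (34700·23.00 + 3970·180.0) / 38670 = 1513000/38670 = 39.12 mg/L.
Half-life 0.75 d → k = ln 2 / 0.75 = 0.9242 d⁻¹.
39.12·exp(−k·t) = 14 → t = ln(39.12/14)/k = 96060 s = 26.68 h.

26.7 h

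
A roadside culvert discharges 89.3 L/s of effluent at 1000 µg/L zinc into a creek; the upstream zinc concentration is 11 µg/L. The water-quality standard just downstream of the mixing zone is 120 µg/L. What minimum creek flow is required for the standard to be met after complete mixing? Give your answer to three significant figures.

Set C_mix = 120: (Q·11.00 + 89.30·1000) / (Q + 89.30) = 120
→ Q = 89.30·(1000 − 120)/(120 − 11.00) = 721.0 L/s.

721 L/s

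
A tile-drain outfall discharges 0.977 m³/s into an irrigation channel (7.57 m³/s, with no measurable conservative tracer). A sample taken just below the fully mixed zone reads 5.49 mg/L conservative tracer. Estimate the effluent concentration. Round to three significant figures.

Mass balance: 7.570·0 + 0.9770·Cₑ = 8.547·5.490
→ Cₑ = (8.547·5.490 − 7.570·0) / 0.9770 = 48.03 mg/L.

48.0 mg/L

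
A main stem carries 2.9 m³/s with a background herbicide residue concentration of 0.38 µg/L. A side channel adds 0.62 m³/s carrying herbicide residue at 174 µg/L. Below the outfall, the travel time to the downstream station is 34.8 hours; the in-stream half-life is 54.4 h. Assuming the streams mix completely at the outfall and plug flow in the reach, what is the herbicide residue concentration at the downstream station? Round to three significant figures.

19.9 µg/L

Mass balance: C = (2.900·0.3800 + 0.6200·174.0) / 3.520 = 109.0/3.520 = 30.96 µg/L.
Half-life 54.4 h → k = ln 2 / 54.4 = 0.01274 h⁻¹ = 0.3058 d⁻¹.
After decay, C = 30.96 × e^(−kt) = 30.96 × 0.6418 = 19.87 µg/L.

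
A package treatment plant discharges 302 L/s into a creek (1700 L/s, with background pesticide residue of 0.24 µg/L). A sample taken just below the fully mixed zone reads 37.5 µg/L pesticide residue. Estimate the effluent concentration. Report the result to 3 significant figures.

247 µg/L

Mass balance: 1700·0.2400 + 302.0·Cₑ = 2002·37.50
→ Cₑ = (2002·37.50 − 1700·0.2400) / 302.0 = 247.2 µg/L.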